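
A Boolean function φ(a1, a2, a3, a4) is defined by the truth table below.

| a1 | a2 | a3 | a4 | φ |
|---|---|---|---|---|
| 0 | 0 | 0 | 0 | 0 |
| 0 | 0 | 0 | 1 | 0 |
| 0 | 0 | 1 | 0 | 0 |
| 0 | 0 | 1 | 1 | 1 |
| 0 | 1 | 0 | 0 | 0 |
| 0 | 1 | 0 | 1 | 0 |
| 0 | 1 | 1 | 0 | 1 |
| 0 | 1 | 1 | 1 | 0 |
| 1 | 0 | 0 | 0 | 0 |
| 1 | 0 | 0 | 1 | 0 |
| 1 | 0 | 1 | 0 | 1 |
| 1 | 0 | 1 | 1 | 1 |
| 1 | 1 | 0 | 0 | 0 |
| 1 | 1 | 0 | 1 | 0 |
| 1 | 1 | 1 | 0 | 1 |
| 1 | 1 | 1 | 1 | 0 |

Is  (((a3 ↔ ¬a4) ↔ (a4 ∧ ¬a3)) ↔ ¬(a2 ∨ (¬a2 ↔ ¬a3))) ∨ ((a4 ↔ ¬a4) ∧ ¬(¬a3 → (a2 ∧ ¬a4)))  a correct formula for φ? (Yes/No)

No

Check the formula against φ row by row:
  a1=0, a2=0, a3=0, a4=0: formula gives 0, φ = 0 ✓
  a1=0, a2=0, a3=0, a4=1: formula gives 0, φ = 0 ✓
  a1=0, a2=0, a3=1, a4=0: formula gives 0, φ = 0 ✓
  a1=0, a2=0, a3=1, a4=1: formula gives 1, φ = 1 ✓
  …
  a1=1, a2=0, a3=1, a4=0: formula gives 0, but φ = 1 ✗
Row (1,0,1,0) is a counterexample, so the formula is not equivalent to φ.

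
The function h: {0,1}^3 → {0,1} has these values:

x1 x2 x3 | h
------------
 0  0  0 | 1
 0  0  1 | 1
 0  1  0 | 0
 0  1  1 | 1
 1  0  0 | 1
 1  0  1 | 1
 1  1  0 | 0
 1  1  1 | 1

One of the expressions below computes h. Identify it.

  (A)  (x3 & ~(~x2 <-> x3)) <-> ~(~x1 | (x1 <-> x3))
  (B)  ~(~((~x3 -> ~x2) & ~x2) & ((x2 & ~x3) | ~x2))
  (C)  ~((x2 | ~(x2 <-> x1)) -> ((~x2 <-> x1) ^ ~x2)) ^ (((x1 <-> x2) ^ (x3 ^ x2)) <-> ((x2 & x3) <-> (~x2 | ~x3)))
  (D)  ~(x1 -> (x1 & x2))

B

(A) fails at (0,1,0): the formula yields 1, h is 0.
(C) fails at (0,0,0): the formula yields 0, h is 1.
(D) fails at (0,0,0): the formula yields 0, h is 1.
That leaves (B). Evaluating it on every row reproduces the table of h exactly.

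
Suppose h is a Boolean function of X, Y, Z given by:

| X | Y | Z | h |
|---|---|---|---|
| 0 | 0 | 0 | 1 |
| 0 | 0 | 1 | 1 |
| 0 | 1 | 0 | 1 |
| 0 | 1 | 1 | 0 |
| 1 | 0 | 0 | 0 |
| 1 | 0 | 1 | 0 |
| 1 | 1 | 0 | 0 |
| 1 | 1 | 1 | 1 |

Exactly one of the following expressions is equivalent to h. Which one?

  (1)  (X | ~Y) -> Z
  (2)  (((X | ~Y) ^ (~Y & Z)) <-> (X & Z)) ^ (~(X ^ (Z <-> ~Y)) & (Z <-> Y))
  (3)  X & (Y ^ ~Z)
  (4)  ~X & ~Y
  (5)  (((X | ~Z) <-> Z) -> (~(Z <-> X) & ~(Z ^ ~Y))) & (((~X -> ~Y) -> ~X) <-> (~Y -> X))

(1) fails at (0,0,0): the formula yields 0, h is 1.
(3) fails at (0,0,0): the formula yields 0, h is 1.
(4) fails at (0,1,0): the formula yields 0, h is 1.
(5) fails at (0,0,0): the formula yields 0, h is 1.
Only (2) survives; checking it on all 8 rows confirms it matches h.

2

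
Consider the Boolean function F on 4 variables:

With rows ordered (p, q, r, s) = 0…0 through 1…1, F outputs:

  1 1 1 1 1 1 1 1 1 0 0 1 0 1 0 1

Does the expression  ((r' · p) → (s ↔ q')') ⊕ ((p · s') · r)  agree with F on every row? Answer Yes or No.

Check the formula against F row by row:
  p=0, q=0, r=0, s=0: formula gives 1, F = 1 ✓
  p=0, q=0, r=0, s=1: formula gives 1, F = 1 ✓
  p=0, q=0, r=1, s=0: formula gives 1, F = 1 ✓
  p=0, q=0, r=1, s=1: formula gives 1, F = 1 ✓
  … (the remaining 12 rows also agree.)
No disagreement on any input; they are logically equivalent.

Yes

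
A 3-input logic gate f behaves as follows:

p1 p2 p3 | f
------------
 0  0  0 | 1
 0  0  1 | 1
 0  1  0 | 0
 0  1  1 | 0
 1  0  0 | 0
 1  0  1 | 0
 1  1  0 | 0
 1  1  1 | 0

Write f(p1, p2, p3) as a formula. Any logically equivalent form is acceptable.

f=1 on 2 inputs: (0,0,0), (0,0,1). Reading each as a conjunction of literals (¬p1·¬p2·¬p3, ¬p1·¬p2·p3) and taking the OR gives the canonical DNF.

f(p1, p2, p3) = ((~p1 & ~p2) & ~p3) | ((~p1 & ~p2) & p3)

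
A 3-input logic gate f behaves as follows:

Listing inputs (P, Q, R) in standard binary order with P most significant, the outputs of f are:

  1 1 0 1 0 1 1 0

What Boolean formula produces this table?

f(P, Q, R) = NOT ((((NOT P AND Q) AND NOT R) OR ((P AND NOT Q) AND NOT R)) OR ((P AND Q) AND R))

The 0-rows are (0,1,0), (1,0,0), (1,1,1). Take each as a conjunction (¬P·Q·¬R, P·¬Q·¬R, P·Q·R), form their disjunction, and complement — that gives a formula that is 1 everywhere f is.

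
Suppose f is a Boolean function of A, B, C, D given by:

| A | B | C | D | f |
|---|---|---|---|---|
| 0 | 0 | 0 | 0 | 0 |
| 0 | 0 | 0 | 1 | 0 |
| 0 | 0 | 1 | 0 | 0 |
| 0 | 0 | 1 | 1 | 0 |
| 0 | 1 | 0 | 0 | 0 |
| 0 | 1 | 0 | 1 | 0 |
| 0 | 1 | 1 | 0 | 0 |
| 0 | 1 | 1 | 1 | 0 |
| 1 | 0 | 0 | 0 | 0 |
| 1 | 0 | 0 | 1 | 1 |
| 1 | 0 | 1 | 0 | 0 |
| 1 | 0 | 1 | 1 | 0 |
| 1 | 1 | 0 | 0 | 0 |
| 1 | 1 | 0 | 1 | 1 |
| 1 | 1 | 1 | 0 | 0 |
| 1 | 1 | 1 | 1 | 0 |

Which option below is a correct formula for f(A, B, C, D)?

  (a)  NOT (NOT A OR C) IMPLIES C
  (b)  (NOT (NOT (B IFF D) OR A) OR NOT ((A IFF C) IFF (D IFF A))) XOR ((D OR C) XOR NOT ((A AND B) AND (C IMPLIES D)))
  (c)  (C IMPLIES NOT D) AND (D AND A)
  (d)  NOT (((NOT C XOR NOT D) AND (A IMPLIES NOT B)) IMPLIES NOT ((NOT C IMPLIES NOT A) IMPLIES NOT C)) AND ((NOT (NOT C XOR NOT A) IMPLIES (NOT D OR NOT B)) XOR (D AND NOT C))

(a) disagrees with f on (0,0,0,0) (formula → 1, table → 0); rule it out.
(b) disagrees with f on (0,0,0,1) (formula → 1, table → 0); rule it out.
(d) disagrees with f on (0,1,0,1) (formula → 1, table → 0); rule it out.
(c) is the remaining candidate, and it agrees with f on all 16 inputs.

c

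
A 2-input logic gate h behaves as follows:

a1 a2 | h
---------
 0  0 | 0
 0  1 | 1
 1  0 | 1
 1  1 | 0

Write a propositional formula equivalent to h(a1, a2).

h(a1, a2) = (NOT a1 AND a2) OR (a1 AND NOT a2)

Collect the rows where h=1 — (0,1), (1,0) — and write one minterm per row: ¬a1·a2, a1·¬a2. Their union (logical OR) reproduces the table exactly.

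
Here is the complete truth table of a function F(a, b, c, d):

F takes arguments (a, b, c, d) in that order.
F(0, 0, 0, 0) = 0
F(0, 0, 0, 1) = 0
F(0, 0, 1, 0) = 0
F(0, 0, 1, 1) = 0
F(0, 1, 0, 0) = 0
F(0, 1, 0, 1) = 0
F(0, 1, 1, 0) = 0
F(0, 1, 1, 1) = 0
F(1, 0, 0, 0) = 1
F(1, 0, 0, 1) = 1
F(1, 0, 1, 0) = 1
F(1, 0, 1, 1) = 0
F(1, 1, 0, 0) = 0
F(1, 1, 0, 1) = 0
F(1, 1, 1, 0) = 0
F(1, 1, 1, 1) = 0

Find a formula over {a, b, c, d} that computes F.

F(a, b, c, d) = ((((a · b') · c') · d') + (((a · b') · c') · d)) + (((a · b') · c) · d')

The 1-rows are (1,0,0,0), (1,0,0,1), (1,0,1,0). Each contributes one minterm — a·¬b·¬c·¬d; a·¬b·¬c·d; a·¬b·c·¬d — and their disjunction is a sum-of-products form of F.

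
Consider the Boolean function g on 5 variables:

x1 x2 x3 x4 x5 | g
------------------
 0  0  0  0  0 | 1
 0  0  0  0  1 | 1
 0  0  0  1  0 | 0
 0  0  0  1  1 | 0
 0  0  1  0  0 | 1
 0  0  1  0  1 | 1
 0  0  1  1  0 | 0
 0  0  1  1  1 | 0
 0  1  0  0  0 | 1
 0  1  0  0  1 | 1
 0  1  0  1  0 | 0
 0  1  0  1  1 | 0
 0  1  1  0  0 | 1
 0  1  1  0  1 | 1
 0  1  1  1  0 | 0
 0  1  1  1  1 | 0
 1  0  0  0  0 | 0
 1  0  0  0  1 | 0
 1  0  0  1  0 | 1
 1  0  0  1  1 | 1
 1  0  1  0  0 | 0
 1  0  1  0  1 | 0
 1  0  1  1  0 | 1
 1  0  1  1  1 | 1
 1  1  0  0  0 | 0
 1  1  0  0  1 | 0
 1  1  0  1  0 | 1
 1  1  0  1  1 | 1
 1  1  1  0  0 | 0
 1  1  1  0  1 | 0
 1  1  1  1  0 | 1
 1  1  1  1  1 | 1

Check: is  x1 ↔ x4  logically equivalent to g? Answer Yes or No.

Check the formula against g row by row:
  x1=0, x2=0, x3=0, x4=0, x5=0: formula gives 1, g = 1 ✓
  x1=0, x2=0, x3=0, x4=0, x5=1: formula gives 1, g = 1 ✓
  x1=0, x2=0, x3=0, x4=1, x5=0: formula gives 0, g = 0 ✓
  x1=0, x2=0, x3=0, x4=1, x5=1: formula gives 0, g = 0 ✓
  … (the remaining 28 rows also agree.)
All 32 rows match — the expression computes g exactly.

Yes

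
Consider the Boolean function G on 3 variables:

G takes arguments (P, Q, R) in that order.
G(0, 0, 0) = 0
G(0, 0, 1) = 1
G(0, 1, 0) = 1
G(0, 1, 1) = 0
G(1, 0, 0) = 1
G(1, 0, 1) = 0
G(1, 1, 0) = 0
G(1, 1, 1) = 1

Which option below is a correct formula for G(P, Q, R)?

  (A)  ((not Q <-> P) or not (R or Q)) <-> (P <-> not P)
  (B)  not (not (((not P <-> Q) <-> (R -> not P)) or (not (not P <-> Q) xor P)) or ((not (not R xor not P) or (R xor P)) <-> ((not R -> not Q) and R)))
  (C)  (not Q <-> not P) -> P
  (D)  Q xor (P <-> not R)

(A) disagrees with G on (0,1,0) (formula → 0, table → 1); rule it out.
(B) disagrees with G on (0,0,0) (formula → 1, table → 0); rule it out.
(C) disagrees with G on (0,0,1) (formula → 0, table → 1); rule it out.
That leaves (D). Evaluating it on every row reproduces the table of G exactly.

D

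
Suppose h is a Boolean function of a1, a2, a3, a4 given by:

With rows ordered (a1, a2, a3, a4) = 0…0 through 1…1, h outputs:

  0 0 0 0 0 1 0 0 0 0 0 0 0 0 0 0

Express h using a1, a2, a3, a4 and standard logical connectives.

h(a1, a2, a3, a4) = ((~a1 & a2) & ~a3) & a4

h is 1 on exactly one input, (0,1,0,1), whose minterm is ¬a1·a2·¬a3·a4. So h is just that conjunction.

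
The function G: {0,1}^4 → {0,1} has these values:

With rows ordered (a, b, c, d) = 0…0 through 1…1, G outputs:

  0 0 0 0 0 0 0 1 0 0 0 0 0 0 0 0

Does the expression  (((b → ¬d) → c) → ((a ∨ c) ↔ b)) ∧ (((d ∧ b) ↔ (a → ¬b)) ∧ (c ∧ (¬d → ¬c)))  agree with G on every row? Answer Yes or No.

Yes

Check the formula against G row by row:
  a=0, b=0, c=0, d=0: formula gives 0, G = 0 ✓
  a=0, b=0, c=0, d=1: formula gives 0, G = 0 ✓
  a=0, b=0, c=1, d=0: formula gives 0, G = 0 ✓
  a=0, b=0, c=1, d=1: formula gives 0, G = 0 ✓
  … (the remaining 12 rows also agree.)
Every row agrees, so the formula is equivalent.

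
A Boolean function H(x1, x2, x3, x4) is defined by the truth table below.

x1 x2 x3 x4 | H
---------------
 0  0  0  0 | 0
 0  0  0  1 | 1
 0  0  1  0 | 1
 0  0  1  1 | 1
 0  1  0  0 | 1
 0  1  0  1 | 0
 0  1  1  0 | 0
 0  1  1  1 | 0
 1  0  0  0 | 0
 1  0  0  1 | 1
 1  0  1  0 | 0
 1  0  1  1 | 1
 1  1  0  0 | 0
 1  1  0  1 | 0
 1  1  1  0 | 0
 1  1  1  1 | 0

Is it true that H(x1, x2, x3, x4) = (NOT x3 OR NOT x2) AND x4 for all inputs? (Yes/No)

Evaluate (NOT x3 OR NOT x2) AND x4 on each row and compare to H:
  x1=0, x2=0, x3=0, x4=0: formula gives 0, H = 0 ✓
  x1=0, x2=0, x3=0, x4=1: formula gives 1, H = 1 ✓
  x1=0, x2=0, x3=1, x4=0: formula gives 0, but H = 1 ✗
A single disagreement suffices: at (0,0,1,0) they differ, so the formula does not compute H.

No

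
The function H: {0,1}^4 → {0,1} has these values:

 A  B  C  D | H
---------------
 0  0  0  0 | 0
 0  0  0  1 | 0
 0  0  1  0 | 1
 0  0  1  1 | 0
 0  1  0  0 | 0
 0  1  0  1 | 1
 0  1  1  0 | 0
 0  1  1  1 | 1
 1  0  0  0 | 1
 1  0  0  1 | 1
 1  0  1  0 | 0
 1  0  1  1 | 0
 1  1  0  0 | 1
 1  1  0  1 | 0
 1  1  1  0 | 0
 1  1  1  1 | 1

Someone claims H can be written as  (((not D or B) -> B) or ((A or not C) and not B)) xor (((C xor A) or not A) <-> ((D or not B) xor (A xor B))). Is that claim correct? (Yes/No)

Check the formula against H row by row:
  A=0, B=0, C=0, D=0: formula gives 0, H = 0 ✓
  A=0, B=0, C=0, D=1: formula gives 0, H = 0 ✓
  A=0, B=0, C=1, D=0: formula gives 1, H = 1 ✓
  A=0, B=0, C=1, D=1: formula gives 0, H = 0 ✓
  …and likewise for the remaining 12 rows.
No disagreement on any input; they are logically equivalent.

Yes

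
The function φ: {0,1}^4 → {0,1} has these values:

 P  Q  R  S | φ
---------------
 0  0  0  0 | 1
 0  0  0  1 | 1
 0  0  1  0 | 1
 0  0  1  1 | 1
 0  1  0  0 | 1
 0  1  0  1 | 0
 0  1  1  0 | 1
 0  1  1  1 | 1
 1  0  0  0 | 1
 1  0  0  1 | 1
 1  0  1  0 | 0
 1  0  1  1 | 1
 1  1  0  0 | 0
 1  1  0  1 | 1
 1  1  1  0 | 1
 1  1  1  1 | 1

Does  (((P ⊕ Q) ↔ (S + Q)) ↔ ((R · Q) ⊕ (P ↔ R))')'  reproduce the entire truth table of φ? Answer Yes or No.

Check the formula against φ row by row:
  P=0, Q=0, R=0, S=0: formula gives 1, φ = 1 ✓
  P=0, Q=0, R=0, S=1: formula gives 0, but φ = 1 ✗
Row (0,0,0,1) is a counterexample, so the formula is not equivalent to φ.

No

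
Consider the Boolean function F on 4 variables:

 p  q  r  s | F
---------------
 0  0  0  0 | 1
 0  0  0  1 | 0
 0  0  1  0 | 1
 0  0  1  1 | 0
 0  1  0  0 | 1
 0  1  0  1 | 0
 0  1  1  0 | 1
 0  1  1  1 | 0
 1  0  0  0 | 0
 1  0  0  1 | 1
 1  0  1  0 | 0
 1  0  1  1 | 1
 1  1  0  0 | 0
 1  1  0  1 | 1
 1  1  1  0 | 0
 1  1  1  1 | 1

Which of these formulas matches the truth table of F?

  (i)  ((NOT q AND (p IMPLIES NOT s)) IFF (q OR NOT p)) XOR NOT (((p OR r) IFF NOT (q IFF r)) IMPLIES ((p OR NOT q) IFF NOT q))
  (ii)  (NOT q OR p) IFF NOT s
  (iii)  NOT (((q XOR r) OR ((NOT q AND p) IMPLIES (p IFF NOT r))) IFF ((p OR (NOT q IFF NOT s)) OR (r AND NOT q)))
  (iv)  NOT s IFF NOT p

(i) disagrees with F on (0,0,0,1) (formula → 1, table → 0); rule it out.
(ii) disagrees with F on (0,1,0,0) (formula → 0, table → 1); rule it out.
(iii) disagrees with F on (0,0,0,0) (formula → 0, table → 1); rule it out.
That leaves (iv). Evaluating it on every row reproduces the table of F exactly.

iv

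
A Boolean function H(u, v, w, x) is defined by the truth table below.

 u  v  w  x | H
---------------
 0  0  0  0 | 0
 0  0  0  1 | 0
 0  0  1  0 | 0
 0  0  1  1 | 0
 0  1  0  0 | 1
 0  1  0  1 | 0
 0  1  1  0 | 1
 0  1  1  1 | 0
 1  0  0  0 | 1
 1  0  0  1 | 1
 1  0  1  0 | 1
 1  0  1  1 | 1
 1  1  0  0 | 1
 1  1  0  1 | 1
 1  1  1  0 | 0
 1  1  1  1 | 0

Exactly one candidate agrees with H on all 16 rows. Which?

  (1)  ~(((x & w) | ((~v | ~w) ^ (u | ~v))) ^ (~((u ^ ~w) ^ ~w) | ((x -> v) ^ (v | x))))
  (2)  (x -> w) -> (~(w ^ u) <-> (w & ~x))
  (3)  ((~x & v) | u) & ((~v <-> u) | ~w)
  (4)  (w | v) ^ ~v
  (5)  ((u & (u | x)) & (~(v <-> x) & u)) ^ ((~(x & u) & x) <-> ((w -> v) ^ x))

3

(1) disagrees with H on (0,0,1,1) (formula → 1, table → 0); rule it out.
(2) disagrees with H on (0,0,0,1) (formula → 1, table → 0); rule it out.
(4) disagrees with H on (0,0,0,0) (formula → 1, table → 0); rule it out.
(5) disagrees with H on (0,0,1,0) (formula → 1, table → 0); rule it out.
(3) is the remaining candidate, and it agrees with H on all 16 inputs.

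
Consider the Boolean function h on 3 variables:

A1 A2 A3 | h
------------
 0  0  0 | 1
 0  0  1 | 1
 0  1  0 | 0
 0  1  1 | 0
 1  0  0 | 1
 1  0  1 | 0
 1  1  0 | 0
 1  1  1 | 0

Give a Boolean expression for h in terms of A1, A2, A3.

Collect the rows where h=1 — (0,0,0), (0,0,1), (1,0,0) — and write one minterm per row: ¬A1·¬A2·¬A3, ¬A1·¬A2·A3, A1·¬A2·¬A3. Their union (logical OR) reproduces the table exactly.

h(A1, A2, A3) = (((NOT A1 AND NOT A2) AND NOT A3) OR ((NOT A1 AND NOT A2) AND A3)) OR ((A1 AND NOT A2) AND NOT A3)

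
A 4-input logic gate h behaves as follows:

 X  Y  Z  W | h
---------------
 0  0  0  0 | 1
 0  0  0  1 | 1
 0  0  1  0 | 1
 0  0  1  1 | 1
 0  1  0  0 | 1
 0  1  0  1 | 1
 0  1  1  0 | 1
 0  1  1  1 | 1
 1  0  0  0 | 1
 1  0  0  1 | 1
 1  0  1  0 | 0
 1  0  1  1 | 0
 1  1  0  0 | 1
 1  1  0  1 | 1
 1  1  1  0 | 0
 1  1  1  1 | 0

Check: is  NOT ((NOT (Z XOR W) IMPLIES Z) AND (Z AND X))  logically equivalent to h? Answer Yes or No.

Evaluate NOT ((NOT (Z XOR W) IMPLIES Z) AND (Z AND X)) on each row and compare to h:
  X=0, Y=0, Z=0, W=0: formula gives 1, h = 1 ✓
  X=0, Y=0, Z=0, W=1: formula gives 1, h = 1 ✓
  X=0, Y=0, Z=1, W=0: formula gives 1, h = 1 ✓
  X=0, Y=0, Z=1, W=1: formula gives 1, h = 1 ✓
  …and likewise for the remaining 12 rows.
Every row agrees, so the formula is equivalent.

Yes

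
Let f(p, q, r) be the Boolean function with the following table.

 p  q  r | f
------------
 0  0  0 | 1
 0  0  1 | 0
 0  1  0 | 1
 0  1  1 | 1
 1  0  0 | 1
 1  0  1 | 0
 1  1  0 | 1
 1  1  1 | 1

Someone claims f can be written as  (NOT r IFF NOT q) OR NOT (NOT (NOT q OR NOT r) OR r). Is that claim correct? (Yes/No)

Evaluate (NOT r IFF NOT q) OR NOT (NOT (NOT q OR NOT r) OR r) on each row and compare to f:
  p=0, q=0, r=0: formula gives 1, f = 1 ✓
  p=0, q=0, r=1: formula gives 0, f = 0 ✓
  p=0, q=1, r=0: formula gives 1, f = 1 ✓
  p=0, q=1, r=1: formula gives 1, f = 1 ✓
  p=1, q=0, r=0: formula gives 1, f = 1 ✓
  … (the remaining 3 rows also agree.)
All 8 rows match — the expression computes f exactly.

Yes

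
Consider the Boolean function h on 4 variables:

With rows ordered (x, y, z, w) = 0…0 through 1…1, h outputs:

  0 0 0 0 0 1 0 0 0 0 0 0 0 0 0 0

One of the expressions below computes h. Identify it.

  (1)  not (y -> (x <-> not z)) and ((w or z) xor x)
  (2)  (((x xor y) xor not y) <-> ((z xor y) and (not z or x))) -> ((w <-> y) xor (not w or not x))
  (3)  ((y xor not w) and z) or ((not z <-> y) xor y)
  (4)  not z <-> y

1

(2) fails at (0,0,0,0): the formula yields 1, h is 0.
(3) fails at (0,0,1,0): the formula yields 1, h is 0.
(4) fails at (0,0,1,0): the formula yields 1, h is 0.
That leaves (1). Evaluating it on every row reproduces the table of h exactly.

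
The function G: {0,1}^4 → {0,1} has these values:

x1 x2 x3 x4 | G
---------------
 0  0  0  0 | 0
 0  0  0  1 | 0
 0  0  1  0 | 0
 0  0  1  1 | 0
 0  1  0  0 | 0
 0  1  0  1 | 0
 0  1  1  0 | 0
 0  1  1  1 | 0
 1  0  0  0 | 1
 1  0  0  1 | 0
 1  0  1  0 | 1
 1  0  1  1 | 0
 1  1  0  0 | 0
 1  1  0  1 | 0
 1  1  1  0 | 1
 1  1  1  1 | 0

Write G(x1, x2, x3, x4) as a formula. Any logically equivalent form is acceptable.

G(x1, x2, x3, x4) = ((((x1 ∧ ¬x2) ∧ ¬x3) ∧ ¬x4) ∨ (((x1 ∧ ¬x2) ∧ x3) ∧ ¬x4)) ∨ (((x1 ∧ x2) ∧ x3) ∧ ¬x4)

The 1-rows are (1,0,0,0), (1,0,1,0), (1,1,1,0). Each contributes one minterm — x1·¬x2·¬x3·¬x4; x1·¬x2·x3·¬x4; x1·x2·x3·¬x4 — and their disjunction is a sum-of-products form of G.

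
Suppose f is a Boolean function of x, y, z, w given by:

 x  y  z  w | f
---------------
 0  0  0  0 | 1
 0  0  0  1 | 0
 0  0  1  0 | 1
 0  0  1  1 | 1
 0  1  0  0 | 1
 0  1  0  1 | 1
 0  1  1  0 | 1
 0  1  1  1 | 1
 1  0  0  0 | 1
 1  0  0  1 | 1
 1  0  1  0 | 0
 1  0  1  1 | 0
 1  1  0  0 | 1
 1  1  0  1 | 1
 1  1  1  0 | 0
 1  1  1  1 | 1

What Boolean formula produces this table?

f(x, y, z, w) = ~((((((~x & ~y) & ~z) & w) | (((x & ~y) & z) & ~w)) | (((x & ~y) & z) & w)) | (((x & y) & z) & ~w))

The 0-rows are (0,0,0,1), (1,0,1,0), (1,0,1,1), (1,1,1,0). Take each as a conjunction (¬x·¬y·¬z·w, x·¬y·z·¬w, x·¬y·z·w, x·y·z·¬w), form their disjunction, and complement — that gives a formula that is 1 everywhere f is.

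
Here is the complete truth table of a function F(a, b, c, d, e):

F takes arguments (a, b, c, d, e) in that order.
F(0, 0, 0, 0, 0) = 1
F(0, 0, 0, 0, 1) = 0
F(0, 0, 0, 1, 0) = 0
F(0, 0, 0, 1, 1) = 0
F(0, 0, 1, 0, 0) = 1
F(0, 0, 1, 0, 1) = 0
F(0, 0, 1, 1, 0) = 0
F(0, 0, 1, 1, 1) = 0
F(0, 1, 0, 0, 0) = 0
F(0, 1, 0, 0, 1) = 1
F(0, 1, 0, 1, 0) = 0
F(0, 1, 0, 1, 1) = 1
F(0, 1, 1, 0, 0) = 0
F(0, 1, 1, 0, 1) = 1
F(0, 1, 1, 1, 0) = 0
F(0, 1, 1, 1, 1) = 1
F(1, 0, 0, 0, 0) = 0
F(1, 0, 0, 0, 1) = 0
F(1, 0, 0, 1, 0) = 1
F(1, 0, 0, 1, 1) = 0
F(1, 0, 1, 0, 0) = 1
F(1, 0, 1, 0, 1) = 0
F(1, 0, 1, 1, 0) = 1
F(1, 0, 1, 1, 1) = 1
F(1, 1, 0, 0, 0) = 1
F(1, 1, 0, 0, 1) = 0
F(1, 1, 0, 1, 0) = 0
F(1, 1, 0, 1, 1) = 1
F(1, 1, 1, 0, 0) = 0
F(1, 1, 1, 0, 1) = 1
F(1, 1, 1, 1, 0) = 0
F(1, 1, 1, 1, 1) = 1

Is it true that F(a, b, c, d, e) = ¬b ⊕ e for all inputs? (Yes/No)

Test each input against both F and the formula:
  a=0, b=0, c=0, d=0, e=0: formula gives 1, F = 1 ✓
  a=0, b=0, c=0, d=0, e=1: formula gives 0, F = 0 ✓
  a=0, b=0, c=0, d=1, e=0: formula gives 1, but F = 0 ✗
A single disagreement suffices: at (0,0,0,1,0) they differ, so the formula does not compute F.

No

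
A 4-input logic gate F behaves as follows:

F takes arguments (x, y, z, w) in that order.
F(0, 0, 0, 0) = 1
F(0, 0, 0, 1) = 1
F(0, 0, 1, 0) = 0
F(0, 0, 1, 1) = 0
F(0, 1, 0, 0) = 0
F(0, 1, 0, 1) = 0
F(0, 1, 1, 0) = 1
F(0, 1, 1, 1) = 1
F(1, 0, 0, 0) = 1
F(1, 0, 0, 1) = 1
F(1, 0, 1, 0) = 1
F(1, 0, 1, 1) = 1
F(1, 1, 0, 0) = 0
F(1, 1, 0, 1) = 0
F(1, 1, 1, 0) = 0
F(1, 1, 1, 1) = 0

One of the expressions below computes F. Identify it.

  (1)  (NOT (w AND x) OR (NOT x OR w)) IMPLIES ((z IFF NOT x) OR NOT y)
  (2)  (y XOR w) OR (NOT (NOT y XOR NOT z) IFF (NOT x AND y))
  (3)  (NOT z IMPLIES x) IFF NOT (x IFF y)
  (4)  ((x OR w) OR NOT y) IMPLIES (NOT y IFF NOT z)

3

(1) disagrees with F on (0,0,1,0) (formula → 1, table → 0); rule it out.
(2) disagrees with F on (0,0,0,0) (formula → 0, table → 1); rule it out.
(4) disagrees with F on (0,1,0,0) (formula → 1, table → 0); rule it out.
(3) is the remaining candidate, and it agrees with F on all 16 inputs.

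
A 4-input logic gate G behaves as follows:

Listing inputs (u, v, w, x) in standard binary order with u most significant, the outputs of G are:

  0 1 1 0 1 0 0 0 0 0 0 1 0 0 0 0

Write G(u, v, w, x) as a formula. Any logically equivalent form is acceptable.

G(u, v, w, x) = (((((not u and not v) and not w) and x) or (((not u and not v) and w) and not x)) or (((not u and v) and not w) and not x)) or (((u and not v) and w) and x)

The 1-rows are (0,0,0,1), (0,0,1,0), (0,1,0,0), (1,0,1,1). Each contributes one minterm — ¬u·¬v·¬w·x; ¬u·¬v·w·¬x; ¬u·v·¬w·¬x; u·¬v·w·x — and their disjunction is a sum-of-products form of G.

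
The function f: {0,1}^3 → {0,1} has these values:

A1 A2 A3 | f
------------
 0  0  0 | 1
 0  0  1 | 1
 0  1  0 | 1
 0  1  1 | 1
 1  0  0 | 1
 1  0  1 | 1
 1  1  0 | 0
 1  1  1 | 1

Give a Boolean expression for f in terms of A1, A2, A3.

f(A1, A2, A3) = NOT ((A1 AND A2) AND NOT A3)

f is 0 on exactly one input, (1,1,0), whose minterm is A1·A2·¬A3. So f is the negation of that single conjunction.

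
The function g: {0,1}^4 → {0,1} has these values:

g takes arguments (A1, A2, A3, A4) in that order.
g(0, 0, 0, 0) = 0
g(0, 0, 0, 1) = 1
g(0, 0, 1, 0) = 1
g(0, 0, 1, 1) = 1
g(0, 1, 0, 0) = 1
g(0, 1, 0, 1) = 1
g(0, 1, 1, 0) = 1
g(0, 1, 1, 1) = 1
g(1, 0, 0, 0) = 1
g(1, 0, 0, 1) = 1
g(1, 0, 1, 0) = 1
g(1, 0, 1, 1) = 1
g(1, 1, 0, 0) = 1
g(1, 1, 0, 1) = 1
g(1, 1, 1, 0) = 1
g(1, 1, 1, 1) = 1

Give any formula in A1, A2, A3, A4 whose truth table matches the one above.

g(A1, A2, A3, A4) = ((A1 + A2) + A3) + A4

The output is 1 whenever at least one input is 1 — the OR of all inputs.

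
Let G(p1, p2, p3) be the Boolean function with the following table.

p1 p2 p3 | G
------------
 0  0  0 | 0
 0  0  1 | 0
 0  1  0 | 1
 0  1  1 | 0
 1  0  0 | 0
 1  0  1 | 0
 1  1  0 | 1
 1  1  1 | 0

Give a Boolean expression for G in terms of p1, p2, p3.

G(p1, p2, p3) = ((not p1 and p2) and not p3) or ((p1 and p2) and not p3)

G=1 on 2 inputs: (0,1,0), (1,1,0). Reading each as a conjunction of literals (¬p1·p2·¬p3, p1·p2·¬p3) and taking the OR gives the canonical DNF.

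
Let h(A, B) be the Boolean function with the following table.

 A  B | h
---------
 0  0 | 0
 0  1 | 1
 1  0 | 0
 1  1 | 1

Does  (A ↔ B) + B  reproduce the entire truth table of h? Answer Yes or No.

No

Check the formula against h row by row:
  A=0, B=0: formula gives 1, but h = 0 ✗
Since they disagree at (0,0), the expression is not a correct formula for h.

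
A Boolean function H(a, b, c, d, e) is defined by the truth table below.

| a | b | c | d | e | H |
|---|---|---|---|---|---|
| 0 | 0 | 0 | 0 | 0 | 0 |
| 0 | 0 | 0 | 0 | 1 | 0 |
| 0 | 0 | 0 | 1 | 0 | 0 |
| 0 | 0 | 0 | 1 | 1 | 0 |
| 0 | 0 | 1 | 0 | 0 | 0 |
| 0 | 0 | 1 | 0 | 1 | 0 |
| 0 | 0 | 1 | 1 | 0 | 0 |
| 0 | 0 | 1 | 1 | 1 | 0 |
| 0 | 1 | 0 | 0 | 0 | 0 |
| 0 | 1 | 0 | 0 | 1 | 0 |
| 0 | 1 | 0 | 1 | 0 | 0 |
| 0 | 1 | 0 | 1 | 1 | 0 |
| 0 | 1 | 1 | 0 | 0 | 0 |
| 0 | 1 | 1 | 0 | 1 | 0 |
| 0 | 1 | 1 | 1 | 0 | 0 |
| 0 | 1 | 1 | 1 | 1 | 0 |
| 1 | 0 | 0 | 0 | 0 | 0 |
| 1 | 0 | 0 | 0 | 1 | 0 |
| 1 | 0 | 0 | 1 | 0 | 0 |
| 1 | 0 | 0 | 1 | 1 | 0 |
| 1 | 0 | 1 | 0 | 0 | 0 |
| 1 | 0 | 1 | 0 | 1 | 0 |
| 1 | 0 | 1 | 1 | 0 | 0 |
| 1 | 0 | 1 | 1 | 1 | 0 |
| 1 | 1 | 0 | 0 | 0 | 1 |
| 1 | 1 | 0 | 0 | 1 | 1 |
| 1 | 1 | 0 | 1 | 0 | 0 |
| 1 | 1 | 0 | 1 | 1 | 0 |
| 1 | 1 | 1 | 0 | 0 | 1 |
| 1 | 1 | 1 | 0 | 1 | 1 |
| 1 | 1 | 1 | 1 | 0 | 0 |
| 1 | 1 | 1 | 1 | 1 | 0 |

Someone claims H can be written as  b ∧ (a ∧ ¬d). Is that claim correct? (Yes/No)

Yes

Check the formula against H row by row:
  a=0, b=0, c=0, d=0, e=0: formula gives 0, H = 0 ✓
  a=0, b=0, c=0, d=0, e=1: formula gives 0, H = 0 ✓
  a=0, b=0, c=0, d=1, e=0: formula gives 0, H = 0 ✓
  a=0, b=0, c=0, d=1, e=1: formula gives 0, H = 0 ✓
  … (the remaining 28 rows also agree.)
No disagreement on any input; they are logically equivalent.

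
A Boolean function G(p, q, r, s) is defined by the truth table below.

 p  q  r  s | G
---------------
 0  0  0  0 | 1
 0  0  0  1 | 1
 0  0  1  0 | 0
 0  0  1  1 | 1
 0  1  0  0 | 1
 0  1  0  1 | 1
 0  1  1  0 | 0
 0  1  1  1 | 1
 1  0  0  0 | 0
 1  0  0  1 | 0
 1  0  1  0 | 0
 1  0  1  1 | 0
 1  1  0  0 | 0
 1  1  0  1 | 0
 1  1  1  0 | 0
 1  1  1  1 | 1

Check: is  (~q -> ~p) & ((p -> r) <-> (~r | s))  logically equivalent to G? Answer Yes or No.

Yes

Test each input against both G and the formula:
  p=0, q=0, r=0, s=0: formula gives 1, G = 1 ✓
  p=0, q=0, r=0, s=1: formula gives 1, G = 1 ✓
  p=0, q=0, r=1, s=0: formula gives 0, G = 0 ✓
  p=0, q=0, r=1, s=1: formula gives 1, G = 1 ✓
  … (the remaining 12 rows also agree.)
All 16 rows match — the expression computes G exactly.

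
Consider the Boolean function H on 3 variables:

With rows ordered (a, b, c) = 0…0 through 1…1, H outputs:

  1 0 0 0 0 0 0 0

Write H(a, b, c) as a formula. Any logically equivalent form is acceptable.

The output is 1 only when every input is 0 — NOR of all inputs.

H(a, b, c) = ((a + b) + c)'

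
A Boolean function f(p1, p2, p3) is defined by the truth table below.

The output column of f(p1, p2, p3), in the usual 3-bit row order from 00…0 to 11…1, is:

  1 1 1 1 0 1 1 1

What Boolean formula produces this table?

f is 0 on exactly one input, (1,0,0), whose minterm is p1·¬p2·¬p3. So f is the negation of that single conjunction.

f(p1, p2, p3) = not ((p1 and not p2) and not p3)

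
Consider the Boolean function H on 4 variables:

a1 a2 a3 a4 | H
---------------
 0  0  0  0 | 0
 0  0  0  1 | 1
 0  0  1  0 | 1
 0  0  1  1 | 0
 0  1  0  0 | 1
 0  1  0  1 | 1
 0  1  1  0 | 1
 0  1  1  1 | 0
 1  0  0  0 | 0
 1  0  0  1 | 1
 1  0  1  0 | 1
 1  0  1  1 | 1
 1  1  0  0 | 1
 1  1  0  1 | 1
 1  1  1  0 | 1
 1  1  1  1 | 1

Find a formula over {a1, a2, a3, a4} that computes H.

The 0-rows are (0,0,0,0), (0,0,1,1), (0,1,1,1), (1,0,0,0). Take each as a conjunction (¬a1·¬a2·¬a3·¬a4, ¬a1·¬a2·a3·a4, ¬a1·a2·a3·a4, a1·¬a2·¬a3·¬a4), form their disjunction, and complement — that gives a formula that is 1 everywhere H is.

H(a1, a2, a3, a4) = not ((((((not a1 and not a2) and not a3) and not a4) or (((not a1 and not a2) and a3) and a4)) or (((not a1 and a2) and a3) and a4)) or (((a1 and not a2) and not a3) and not a4))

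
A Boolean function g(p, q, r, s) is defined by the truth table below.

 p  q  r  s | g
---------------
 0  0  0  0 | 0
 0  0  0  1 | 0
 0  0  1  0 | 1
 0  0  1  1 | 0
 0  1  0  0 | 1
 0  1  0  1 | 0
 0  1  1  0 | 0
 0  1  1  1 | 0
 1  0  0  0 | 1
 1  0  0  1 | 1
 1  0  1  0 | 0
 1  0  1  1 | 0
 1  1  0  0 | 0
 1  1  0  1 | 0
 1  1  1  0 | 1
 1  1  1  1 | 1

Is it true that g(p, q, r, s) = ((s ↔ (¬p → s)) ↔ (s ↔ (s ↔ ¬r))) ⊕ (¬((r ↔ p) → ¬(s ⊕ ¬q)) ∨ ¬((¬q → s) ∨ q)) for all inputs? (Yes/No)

Test each input against both g and the formula:
  p=0, q=0, r=0, s=0: formula gives 0, g = 0 ✓
  p=0, q=0, r=0, s=1: formula gives 1, but g = 0 ✗
Row (0,0,0,1) is a counterexample, so the formula is not equivalent to g.

No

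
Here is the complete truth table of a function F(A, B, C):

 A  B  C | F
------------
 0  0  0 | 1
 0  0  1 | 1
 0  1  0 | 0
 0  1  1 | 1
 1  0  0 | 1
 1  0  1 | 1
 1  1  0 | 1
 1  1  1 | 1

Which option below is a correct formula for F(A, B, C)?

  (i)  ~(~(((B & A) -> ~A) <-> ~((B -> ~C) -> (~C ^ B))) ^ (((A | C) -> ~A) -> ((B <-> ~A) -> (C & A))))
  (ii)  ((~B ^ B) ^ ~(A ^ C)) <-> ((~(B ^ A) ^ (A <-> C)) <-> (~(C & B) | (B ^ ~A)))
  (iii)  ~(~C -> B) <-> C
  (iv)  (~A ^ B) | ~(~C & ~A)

iv

(i): at (0,0,1) it gives 0, but F = 1 — eliminated.
(ii): at (1,0,0) it gives 0, but F = 1 — eliminated.
(iii): at (0,0,0) it gives 0, but F = 1 — eliminated.
Only (iv) survives; checking it on all 8 rows confirms it matches F.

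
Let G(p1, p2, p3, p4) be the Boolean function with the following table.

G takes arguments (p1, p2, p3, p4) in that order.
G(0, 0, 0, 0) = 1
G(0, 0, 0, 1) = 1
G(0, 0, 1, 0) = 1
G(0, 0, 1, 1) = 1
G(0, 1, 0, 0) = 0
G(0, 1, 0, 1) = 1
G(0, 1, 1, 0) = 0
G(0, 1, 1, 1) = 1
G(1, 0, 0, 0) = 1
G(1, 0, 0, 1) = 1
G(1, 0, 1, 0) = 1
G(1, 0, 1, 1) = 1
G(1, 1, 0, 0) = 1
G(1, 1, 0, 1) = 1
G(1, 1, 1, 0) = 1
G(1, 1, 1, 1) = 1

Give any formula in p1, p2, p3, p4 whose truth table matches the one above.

G(p1, p2, p3, p4) = ((((p1' · p2) · p3') · p4') + (((p1' · p2) · p3) · p4'))'

G is 0 on only 2 rows — (0,1,0,0), (0,1,1,0). Writing each as a minterm (¬p1·p2·¬p3·¬p4, ¬p1·p2·p3·¬p4) and OR-ing them characterizes exactly where G=0, so G is the negation of that disjunction.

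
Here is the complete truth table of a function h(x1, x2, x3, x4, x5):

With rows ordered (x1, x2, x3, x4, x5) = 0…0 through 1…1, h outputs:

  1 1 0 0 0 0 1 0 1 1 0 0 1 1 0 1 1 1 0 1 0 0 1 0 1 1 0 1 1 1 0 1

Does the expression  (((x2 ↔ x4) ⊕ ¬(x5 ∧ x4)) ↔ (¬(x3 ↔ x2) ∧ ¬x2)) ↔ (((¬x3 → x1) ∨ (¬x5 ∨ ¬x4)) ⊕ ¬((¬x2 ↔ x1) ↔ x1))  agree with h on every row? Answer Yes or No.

Check the formula against h row by row:
  x1=0, x2=0, x3=0, x4=0, x5=0: formula gives 1, h = 1 ✓
  x1=0, x2=0, x3=0, x4=0, x5=1: formula gives 1, h = 1 ✓
  x1=0, x2=0, x3=0, x4=1, x5=0: formula gives 0, h = 0 ✓
  x1=0, x2=0, x3=0, x4=1, x5=1: formula gives 0, h = 0 ✓
  … (the remaining 28 rows also agree.)
All 32 rows match — the expression computes h exactly.

Yes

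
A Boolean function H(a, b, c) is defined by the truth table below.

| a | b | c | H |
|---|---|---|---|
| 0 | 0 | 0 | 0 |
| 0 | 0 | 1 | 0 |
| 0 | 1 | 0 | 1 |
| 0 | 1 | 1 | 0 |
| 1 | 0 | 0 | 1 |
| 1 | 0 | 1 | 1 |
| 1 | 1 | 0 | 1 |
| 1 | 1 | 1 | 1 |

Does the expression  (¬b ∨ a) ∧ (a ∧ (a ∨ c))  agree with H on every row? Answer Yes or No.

Check the formula against H row by row:
  a=0, b=0, c=0: formula gives 0, H = 0 ✓
  a=0, b=0, c=1: formula gives 0, H = 0 ✓
  a=0, b=1, c=0: formula gives 0, but H = 1 ✗
Since they disagree at (0,1,0), the expression is not a correct formula for H.

No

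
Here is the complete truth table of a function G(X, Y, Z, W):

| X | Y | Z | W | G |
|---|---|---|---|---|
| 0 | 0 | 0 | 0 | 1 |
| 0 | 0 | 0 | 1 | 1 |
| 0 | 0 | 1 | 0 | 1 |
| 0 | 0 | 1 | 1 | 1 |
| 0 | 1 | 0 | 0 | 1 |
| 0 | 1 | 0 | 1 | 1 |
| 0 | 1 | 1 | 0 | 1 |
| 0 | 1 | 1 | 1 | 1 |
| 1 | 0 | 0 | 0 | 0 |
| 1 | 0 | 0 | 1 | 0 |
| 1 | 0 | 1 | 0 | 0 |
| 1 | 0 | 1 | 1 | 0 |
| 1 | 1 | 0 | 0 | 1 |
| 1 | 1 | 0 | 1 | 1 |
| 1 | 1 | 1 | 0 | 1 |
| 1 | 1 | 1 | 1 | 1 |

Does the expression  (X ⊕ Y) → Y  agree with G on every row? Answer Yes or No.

Yes

Evaluate (X ⊕ Y) → Y on each row and compare to G:
  X=0, Y=0, Z=0, W=0: formula gives 1, G = 1 ✓
  X=0, Y=0, Z=0, W=1: formula gives 1, G = 1 ✓
  X=0, Y=0, Z=1, W=0: formula gives 1, G = 1 ✓
  X=0, Y=0, Z=1, W=1: formula gives 1, G = 1 ✓
  … (the remaining 12 rows also agree.)
Every row agrees, so the formula is equivalent.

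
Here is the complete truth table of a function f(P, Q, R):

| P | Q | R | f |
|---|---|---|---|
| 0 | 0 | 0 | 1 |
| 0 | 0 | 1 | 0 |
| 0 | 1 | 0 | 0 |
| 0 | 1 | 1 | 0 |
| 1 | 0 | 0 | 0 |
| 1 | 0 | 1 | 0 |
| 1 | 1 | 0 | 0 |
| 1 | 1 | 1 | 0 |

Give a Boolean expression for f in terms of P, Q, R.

The output is 1 only when every input is 0 — NOR of all inputs.

f(P, Q, R) = ¬((P ∨ Q) ∨ R)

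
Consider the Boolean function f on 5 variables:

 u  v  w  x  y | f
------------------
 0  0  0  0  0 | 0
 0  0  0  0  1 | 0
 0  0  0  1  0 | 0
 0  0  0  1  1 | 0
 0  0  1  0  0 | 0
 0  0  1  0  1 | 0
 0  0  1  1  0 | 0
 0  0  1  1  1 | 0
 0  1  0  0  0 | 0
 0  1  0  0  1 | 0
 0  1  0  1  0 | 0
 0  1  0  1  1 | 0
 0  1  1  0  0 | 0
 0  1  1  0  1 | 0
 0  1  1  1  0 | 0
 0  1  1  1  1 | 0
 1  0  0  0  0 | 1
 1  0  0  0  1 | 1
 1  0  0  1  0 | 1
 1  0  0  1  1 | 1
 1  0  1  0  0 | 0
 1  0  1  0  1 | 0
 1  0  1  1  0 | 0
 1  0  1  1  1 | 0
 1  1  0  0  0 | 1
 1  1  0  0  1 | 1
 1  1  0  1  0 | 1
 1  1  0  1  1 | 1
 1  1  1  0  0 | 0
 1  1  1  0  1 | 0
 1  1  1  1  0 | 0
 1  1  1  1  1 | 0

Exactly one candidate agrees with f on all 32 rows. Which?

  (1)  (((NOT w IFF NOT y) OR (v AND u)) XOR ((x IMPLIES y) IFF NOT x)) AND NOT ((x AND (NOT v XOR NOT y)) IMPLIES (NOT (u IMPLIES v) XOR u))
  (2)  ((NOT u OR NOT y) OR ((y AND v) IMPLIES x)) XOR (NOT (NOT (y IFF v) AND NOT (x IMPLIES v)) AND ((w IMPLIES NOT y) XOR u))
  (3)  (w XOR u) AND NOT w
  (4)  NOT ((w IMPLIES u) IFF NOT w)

(1): at (0,0,1,1,1) it gives 1, but f = 0 — eliminated.
(2): at (0,0,0,1,1) it gives 1, but f = 0 — eliminated.
(4): at (1,0,0,0,0) it gives 0, but f = 1 — eliminated.
Only (3) survives; checking it on all 32 rows confirms it matches f.

3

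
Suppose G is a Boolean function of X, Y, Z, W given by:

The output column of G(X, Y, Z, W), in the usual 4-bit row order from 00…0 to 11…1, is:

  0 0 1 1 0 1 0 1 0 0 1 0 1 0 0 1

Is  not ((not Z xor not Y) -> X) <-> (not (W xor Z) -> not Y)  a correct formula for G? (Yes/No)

Evaluate not ((not Z xor not Y) -> X) <-> (not (W xor Z) -> not Y) on each row and compare to G:
  X=0, Y=0, Z=0, W=0: formula gives 0, G = 0 ✓
  X=0, Y=0, Z=0, W=1: formula gives 0, G = 0 ✓
  X=0, Y=0, Z=1, W=0: formula gives 1, G = 1 ✓
  X=0, Y=0, Z=1, W=1: formula gives 1, G = 1 ✓
  …
  X=1, Y=0, Z=1, W=0: formula gives 0, but G = 1 ✗
Since they disagree at (1,0,1,0), the expression is not a correct formula for G.

No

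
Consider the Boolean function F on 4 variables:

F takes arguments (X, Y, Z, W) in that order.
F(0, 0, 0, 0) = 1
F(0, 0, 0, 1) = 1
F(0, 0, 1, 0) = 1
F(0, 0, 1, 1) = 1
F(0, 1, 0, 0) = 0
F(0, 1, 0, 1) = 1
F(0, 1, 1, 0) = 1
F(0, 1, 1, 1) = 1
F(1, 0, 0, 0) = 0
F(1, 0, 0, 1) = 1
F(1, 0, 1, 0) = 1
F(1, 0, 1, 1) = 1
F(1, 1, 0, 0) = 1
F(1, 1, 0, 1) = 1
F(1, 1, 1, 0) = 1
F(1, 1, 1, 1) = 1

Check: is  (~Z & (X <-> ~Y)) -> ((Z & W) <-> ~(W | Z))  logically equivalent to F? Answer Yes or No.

Check the formula against F row by row:
  X=0, Y=0, Z=0, W=0: formula gives 1, F = 1 ✓
  X=0, Y=0, Z=0, W=1: formula gives 1, F = 1 ✓
  X=0, Y=0, Z=1, W=0: formula gives 1, F = 1 ✓
  X=0, Y=0, Z=1, W=1: formula gives 1, F = 1 ✓
  … (the remaining 12 rows also agree.)
All 16 rows match — the expression computes F exactly.

Yes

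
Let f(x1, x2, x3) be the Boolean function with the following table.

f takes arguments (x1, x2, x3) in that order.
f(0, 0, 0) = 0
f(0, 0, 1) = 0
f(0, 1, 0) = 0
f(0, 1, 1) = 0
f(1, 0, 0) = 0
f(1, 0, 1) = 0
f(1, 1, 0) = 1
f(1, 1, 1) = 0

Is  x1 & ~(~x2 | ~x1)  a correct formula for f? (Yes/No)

No

Evaluate x1 & ~(~x2 | ~x1) on each row and compare to f:
  x1=0, x2=0, x3=0: formula gives 0, f = 0 ✓
  x1=0, x2=0, x3=1: formula gives 0, f = 0 ✓
  x1=0, x2=1, x3=0: formula gives 0, f = 0 ✓
  x1=0, x2=1, x3=1: formula gives 0, f = 0 ✓
  x1=1, x2=0, x3=0: formula gives 0, f = 0 ✓
  …
  x1=1, x2=1, x3=1: formula gives 1, but f = 0 ✗
Row (1,1,1) is a counterexample, so the formula is not equivalent to f.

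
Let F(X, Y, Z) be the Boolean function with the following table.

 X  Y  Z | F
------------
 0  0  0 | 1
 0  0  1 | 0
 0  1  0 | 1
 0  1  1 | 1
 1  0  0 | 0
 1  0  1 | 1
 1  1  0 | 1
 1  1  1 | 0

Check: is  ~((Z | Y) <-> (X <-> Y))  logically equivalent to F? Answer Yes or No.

No

Evaluate ~((Z | Y) <-> (X <-> Y)) on each row and compare to F:
  X=0, Y=0, Z=0: formula gives 1, F = 1 ✓
  X=0, Y=0, Z=1: formula gives 0, F = 0 ✓
  X=0, Y=1, Z=0: formula gives 1, F = 1 ✓
  X=0, Y=1, Z=1: formula gives 1, F = 1 ✓
  X=1, Y=0, Z=0: formula gives 0, F = 0 ✓
  …
  X=1, Y=1, Z=0: formula gives 0, but F = 1 ✗
A single disagreement suffices: at (1,1,0) they differ, so the formula does not compute F.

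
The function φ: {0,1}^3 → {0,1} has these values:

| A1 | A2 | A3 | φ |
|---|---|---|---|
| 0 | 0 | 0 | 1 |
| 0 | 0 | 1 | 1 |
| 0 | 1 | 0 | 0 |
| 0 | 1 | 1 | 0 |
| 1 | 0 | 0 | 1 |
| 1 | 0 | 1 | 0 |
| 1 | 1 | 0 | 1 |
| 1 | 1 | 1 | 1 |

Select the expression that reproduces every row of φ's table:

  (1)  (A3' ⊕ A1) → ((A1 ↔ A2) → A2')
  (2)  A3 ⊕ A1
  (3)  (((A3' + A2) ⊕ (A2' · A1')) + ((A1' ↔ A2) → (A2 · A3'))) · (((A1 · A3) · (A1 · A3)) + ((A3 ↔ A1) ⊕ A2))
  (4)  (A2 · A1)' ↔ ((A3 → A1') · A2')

4

(1) disagrees with φ on (0,1,0) (formula → 1, table → 0); rule it out.
(2) disagrees with φ on (0,0,0) (formula → 0, table → 1); rule it out.
(3) disagrees with φ on (0,0,1) (formula → 0, table → 1); rule it out.
(4) is the remaining candidate, and it agrees with φ on all 8 inputs.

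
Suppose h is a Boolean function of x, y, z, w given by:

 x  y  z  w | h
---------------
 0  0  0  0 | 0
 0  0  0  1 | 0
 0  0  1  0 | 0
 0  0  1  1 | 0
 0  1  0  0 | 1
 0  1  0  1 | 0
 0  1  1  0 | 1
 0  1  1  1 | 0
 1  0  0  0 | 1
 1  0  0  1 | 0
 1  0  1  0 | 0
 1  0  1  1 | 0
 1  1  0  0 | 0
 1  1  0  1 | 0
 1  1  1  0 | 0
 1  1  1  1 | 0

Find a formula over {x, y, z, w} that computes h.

h=1 on 3 inputs: (0,1,0,0), (0,1,1,0), (1,0,0,0). Reading each as a conjunction of literals (¬x·y·¬z·¬w, ¬x·y·z·¬w, x·¬y·¬z·¬w) and taking the OR gives the canonical DNF.

h(x, y, z, w) = ((((NOT x AND y) AND NOT z) AND NOT w) OR (((NOT x AND y) AND z) AND NOT w)) OR (((x AND NOT y) AND NOT z) AND NOT w)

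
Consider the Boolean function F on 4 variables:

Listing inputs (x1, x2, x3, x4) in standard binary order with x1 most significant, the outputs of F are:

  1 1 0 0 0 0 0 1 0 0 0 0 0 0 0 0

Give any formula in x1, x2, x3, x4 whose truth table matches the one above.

F=1 on 3 inputs: (0,0,0,0), (0,0,0,1), (0,1,1,1). Reading each as a conjunction of literals (¬x1·¬x2·¬x3·¬x4, ¬x1·¬x2·¬x3·x4, ¬x1·x2·x3·x4) and taking the OR gives the canonical DNF.

F(x1, x2, x3, x4) = ((((x1' · x2') · x3') · x4') + (((x1' · x2') · x3') · x4)) + (((x1' · x2) · x3) · x4)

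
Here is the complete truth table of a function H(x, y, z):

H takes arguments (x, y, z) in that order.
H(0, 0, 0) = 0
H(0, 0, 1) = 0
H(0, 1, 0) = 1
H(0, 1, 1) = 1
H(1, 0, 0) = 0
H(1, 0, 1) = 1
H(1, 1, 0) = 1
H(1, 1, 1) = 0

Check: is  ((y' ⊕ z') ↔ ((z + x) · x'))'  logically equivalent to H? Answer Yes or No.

Yes

Evaluate ((y' ⊕ z') ↔ ((z + x) · x'))' on each row and compare to H:
  x=0, y=0, z=0: formula gives 0, H = 0 ✓
  x=0, y=0, z=1: formula gives 0, H = 0 ✓
  x=0, y=1, z=0: formula gives 1, H = 1 ✓
  x=0, y=1, z=1: formula gives 1, H = 1 ✓
  x=1, y=0, z=0: formula gives 0, H = 0 ✓
  …and likewise for the remaining 3 rows.
All 8 rows match — the expression computes H exactly.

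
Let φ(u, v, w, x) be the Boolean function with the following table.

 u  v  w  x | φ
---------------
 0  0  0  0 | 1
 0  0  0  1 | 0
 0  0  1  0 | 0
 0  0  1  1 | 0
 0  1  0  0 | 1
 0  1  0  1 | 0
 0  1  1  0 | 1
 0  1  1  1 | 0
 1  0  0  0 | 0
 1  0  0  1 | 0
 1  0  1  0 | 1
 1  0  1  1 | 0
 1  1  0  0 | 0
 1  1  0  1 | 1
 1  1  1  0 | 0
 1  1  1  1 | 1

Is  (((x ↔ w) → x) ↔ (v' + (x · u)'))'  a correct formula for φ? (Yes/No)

No

Test each input against both φ and the formula:
  u=0, v=0, w=0, x=0: formula gives 1, φ = 1 ✓
  u=0, v=0, w=0, x=1: formula gives 0, φ = 0 ✓
  u=0, v=0, w=1, x=0: formula gives 0, φ = 0 ✓
  u=0, v=0, w=1, x=1: formula gives 0, φ = 0 ✓
  …
  u=0, v=1, w=1, x=0: formula gives 0, but φ = 1 ✗
Since they disagree at (0,1,1,0), the expression is not a correct formula for φ.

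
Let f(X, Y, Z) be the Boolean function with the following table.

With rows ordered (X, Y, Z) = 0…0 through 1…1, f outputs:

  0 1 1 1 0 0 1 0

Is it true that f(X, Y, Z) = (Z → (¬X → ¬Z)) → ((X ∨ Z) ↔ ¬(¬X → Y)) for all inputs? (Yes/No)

No

Check the formula against f row by row:
  X=0, Y=0, Z=0: formula gives 0, f = 0 ✓
  X=0, Y=0, Z=1: formula gives 1, f = 1 ✓
  X=0, Y=1, Z=0: formula gives 1, f = 1 ✓
  X=0, Y=1, Z=1: formula gives 1, f = 1 ✓
  X=1, Y=0, Z=0: formula gives 0, f = 0 ✓
  …
  X=1, Y=1, Z=0: formula gives 0, but f = 1 ✗
Row (1,1,0) is a counterexample, so the formula is not equivalent to f.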